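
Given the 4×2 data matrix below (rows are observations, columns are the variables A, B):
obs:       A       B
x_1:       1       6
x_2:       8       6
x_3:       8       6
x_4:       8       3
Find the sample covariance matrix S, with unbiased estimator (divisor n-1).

Step 1 — column means:
  mean(A) = (1 + 8 + 8 + 8) / 4 = 25/4 = 6.25
  mean(B) = (6 + 6 + 6 + 3) / 4 = 21/4 = 5.25

Step 2 — sample covariance S[i,j] = (1/(n-1)) · Σ_k (x_{k,i} - mean_i) · (x_{k,j} - mean_j), with n-1 = 3.
  S[A,A] = ((-5.25)·(-5.25) + (1.75)·(1.75) + (1.75)·(1.75) + (1.75)·(1.75)) / 3 = 36.75/3 = 12.25
  S[A,B] = ((-5.25)·(0.75) + (1.75)·(0.75) + (1.75)·(0.75) + (1.75)·(-2.25)) / 3 = -5.25/3 = -1.75
  S[B,B] = ((0.75)·(0.75) + (0.75)·(0.75) + (0.75)·(0.75) + (-2.25)·(-2.25)) / 3 = 6.75/3 = 2.25

S is symmetric (S[j,i] = S[i,j]). Assembling:

S = [[12.25, -1.75],
 [-1.75, 2.25]]


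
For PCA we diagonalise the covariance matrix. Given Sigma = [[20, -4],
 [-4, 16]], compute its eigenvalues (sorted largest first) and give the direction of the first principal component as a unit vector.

Step 1 — characteristic polynomial of 2×2 Sigma:
  det(Sigma - λI) = λ² - trace · λ + det = 0.
  trace = 20 + 16 = 36, det = 20·16 - (-4)² = 304.
Step 2 — discriminant:
  Δ = trace² - 4·det = 1296 - 1216 = 80.
Step 3 — eigenvalues:
  λ = (trace ± √Δ)/2 = (36 ± 8.9443)/2,
  λ_1 = 22.4721,  λ_2 = 13.5279.

Step 4 — unit eigenvector for λ_1: solve (Sigma - λ_1 I)v = 0. First row:
  (20 - 22.4721)·v_x + (-4)·v_y = 0, i.e. (-2.4721)·v_x + (-4)·v_y = 0,
  so v ∝ (b, λ_1 - a) = (-4, 2.4721); multiply by -1 so the first entry is positive: u = (4, -2.4721).
  ||u|| = √((4)² + (-2.4721)²) = √(22.1115) ≈ 4.7023,
  v_1 = u/||u|| ≈ (0.8507, -0.5257) (||v_1|| = 1).

λ_1 = 22.4721,  λ_2 = 13.5279;  v_1 ≈ (0.8507, -0.5257)


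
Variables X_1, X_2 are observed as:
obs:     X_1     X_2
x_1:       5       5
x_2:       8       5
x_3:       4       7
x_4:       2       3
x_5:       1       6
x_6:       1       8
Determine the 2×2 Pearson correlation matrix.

Step 1 — column means:
  mean(X_1) = (5 + 8 + 4 + 2 + 1 + 1) / 6 = 21/6 = 3.5
  mean(X_2) = (5 + 5 + 7 + 3 + 6 + 8) / 6 = 34/6 = 5.6667

Step 2 — sample variances and covariances s[i,j] = (1/(n-1)) · Σ_k (x_{k,i} - mean_i) · (x_{k,j} - mean_j), with n-1 = 5:
  s[X_1,X_1] = ((1.5)·(1.5) + (4.5)·(4.5) + (0.5)·(0.5) + (-1.5)·(-1.5) + (-2.5)·(-2.5) + (-2.5)·(-2.5)) / 5 = 37.5/5 = 7.5
  s[X_1,X_2] = ((1.5)·(-0.6667) + (4.5)·(-0.6667) + (0.5)·(1.3333) + (-1.5)·(-2.6667) + (-2.5)·(0.3333) + (-2.5)·(2.3333)) / 5 = -6/5 = -1.2
  s[X_2,X_2] = ((-0.6667)·(-0.6667) + (-0.6667)·(-0.6667) + (1.3333)·(1.3333) + (-2.6667)·(-2.6667) + (0.3333)·(0.3333) + (2.3333)·(2.3333)) / 5 = 15.3333/5 = 3.0667
  Sample standard deviations s_i = √(s[i,i]):
  s(X_1) = √(7.5) = 2.7386
  s(X_2) = √(3.0667) = 1.7512

Step 3 — r_{ij} = s_{ij} / (s_i · s_j):
  r[X_1,X_1] = 1 (diagonal).
  r[X_1,X_2] = -1.2 / (2.7386 · 1.7512) = -1.2 / 4.7958 = -0.2502
  r[X_2,X_2] = 1 (diagonal).

R is symmetric with unit diagonal. Assembling:

R = [[1, -0.2502],
 [-0.2502, 1]]


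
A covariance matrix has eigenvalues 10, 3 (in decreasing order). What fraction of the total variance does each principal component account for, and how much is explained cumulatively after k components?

Step 1 — total variance = trace(Sigma) = Σ λ_i = 10 + 3 = 13.

Step 2 — fraction explained by component i = λ_i / Σ λ:
  PC1: 10/13 = 0.7692
  PC2: 3/13 = 0.2308

Step 3 — cumulative fraction after k components = (λ_1 + ... + λ_k) / Σ λ:
  k = 1: 10/13 = 0.7692
  k = 2: (10 + 3)/13 = 13/13 = 1

Summary (fraction, with percent):

explained: PC1 0.7692 (76.92%), PC2 0.2308 (23.08%);  cumulative: 0.7692, 1


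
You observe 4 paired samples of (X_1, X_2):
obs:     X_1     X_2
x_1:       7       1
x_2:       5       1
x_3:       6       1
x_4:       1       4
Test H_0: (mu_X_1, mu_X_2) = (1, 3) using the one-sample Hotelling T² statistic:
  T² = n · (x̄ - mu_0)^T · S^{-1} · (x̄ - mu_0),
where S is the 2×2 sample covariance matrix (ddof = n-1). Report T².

Step 1 — sample mean vector:
  mean(X_1) = (7 + 5 + 6 + 1) / 4 = 19/4 = 4.75
  mean(X_2) = (1 + 1 + 1 + 4) / 4 = 7/4 = 1.75
  x̄ = (4.75, 1.75),  deviation x̄ - mu_0 = (4.75, 1.75) - (1, 3) = (3.75, -1.25).

Step 2 — sample covariance matrix, S[i,j] = (1/(n-1)) · Σ_k (x_{k,i} - mean_i) · (x_{k,j} - mean_j), divisor n-1 = 3:
  S[X_1,X_1] = ((2.25)·(2.25) + (0.25)·(0.25) + (1.25)·(1.25) + (-3.75)·(-3.75)) / 3 = 20.75/3 = 6.9167
  S[X_1,X_2] = ((2.25)·(-0.75) + (0.25)·(-0.75) + (1.25)·(-0.75) + (-3.75)·(2.25)) / 3 = -11.25/3 = -3.75
  S[X_2,X_2] = ((-0.75)·(-0.75) + (-0.75)·(-0.75) + (-0.75)·(-0.75) + (2.25)·(2.25)) / 3 = 6.75/3 = 2.25
  S = [[6.9167, -3.75],
 [-3.75, 2.25]].

Step 3 — invert S. det(S) = 6.9167·2.25 - (-3.75)² = 1.5.
  S^{-1} = (1/det) · [[d, -b], [-b, a]] = [[1.5, 2.5],
 [2.5, 4.6111]].

Step 4 — quadratic form (x̄ - mu_0)^T · S^{-1} · (x̄ - mu_0):
  S^{-1} · (x̄ - mu_0) = (2.5, 3.6111),
  (x̄ - mu_0)^T · [...] = (3.75)·(2.5) + (-1.25)·(3.6111) = 4.8611.

Step 5 — scale by n: T² = 4 · 4.8611 = 19.4444.

T² ≈ 19.4444


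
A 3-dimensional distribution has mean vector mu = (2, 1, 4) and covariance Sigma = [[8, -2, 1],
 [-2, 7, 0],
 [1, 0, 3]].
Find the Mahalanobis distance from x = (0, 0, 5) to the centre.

Step 1 — centre the observation: (x - mu) = (-2, -1, 1).

Step 2 — invert Sigma (cofactor / det for 3×3, or solve directly):
  Sigma^{-1} = [[0.1409, 0.0403, -0.047],
 [0.0403, 0.1544, -0.0134],
 [-0.047, -0.0134, 0.349]].

Step 3 — form the quadratic (x - mu)^T · Sigma^{-1} · (x - mu):
  Sigma^{-1} · (x - mu) = (-0.3691, -0.2483, 0.4564).
  (x - mu)^T · [Sigma^{-1} · (x - mu)] = (-2)·(-0.3691) + (-1)·(-0.2483) + (1)·(0.4564) = 1.443.

Step 4 — take square root: d = √(1.443) ≈ 1.2012.

d(x, mu) = √(1.443) ≈ 1.2012


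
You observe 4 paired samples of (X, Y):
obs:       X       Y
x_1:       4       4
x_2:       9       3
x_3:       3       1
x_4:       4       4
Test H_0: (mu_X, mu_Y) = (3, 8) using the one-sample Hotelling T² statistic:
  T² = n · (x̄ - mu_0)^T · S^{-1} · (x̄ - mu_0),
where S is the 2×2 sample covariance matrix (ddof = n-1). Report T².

Step 1 — sample mean vector:
  mean(X) = (4 + 9 + 3 + 4) / 4 = 20/4 = 5
  mean(Y) = (4 + 3 + 1 + 4) / 4 = 12/4 = 3
  x̄ = (5, 3),  deviation x̄ - mu_0 = (5, 3) - (3, 8) = (2, -5).

Step 2 — sample covariance matrix, S[i,j] = (1/(n-1)) · Σ_k (x_{k,i} - mean_i) · (x_{k,j} - mean_j), divisor n-1 = 3:
  S[X,X] = ((-1)·(-1) + (4)·(4) + (-2)·(-2) + (-1)·(-1)) / 3 = 22/3 = 7.3333
  S[X,Y] = ((-1)·(1) + (4)·(0) + (-2)·(-2) + (-1)·(1)) / 3 = 2/3 = 0.6667
  S[Y,Y] = ((1)·(1) + (0)·(0) + (-2)·(-2) + (1)·(1)) / 3 = 6/3 = 2
  S = [[7.3333, 0.6667],
 [0.6667, 2]].

Step 3 — invert S. det(S) = 7.3333·2 - (0.6667)² = 14.2222.
  S^{-1} = (1/det) · [[d, -b], [-b, a]] = [[0.1406, -0.0469],
 [-0.0469, 0.5156]].

Step 4 — quadratic form (x̄ - mu_0)^T · S^{-1} · (x̄ - mu_0):
  S^{-1} · (x̄ - mu_0) = (0.5156, -2.6719),
  (x̄ - mu_0)^T · [...] = (2)·(0.5156) + (-5)·(-2.6719) = 14.3906.

Step 5 — scale by n: T² = 4 · 14.3906 = 57.5625.

T² ≈ 57.5625


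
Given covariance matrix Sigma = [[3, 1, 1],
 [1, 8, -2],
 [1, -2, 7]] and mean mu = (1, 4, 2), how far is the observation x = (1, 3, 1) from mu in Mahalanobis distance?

Step 1 — centre the observation: (x - mu) = (0, -1, -1).

Step 2 — invert Sigma (cofactor / det for 3×3, or solve directly):
  Sigma^{-1} = [[0.3796, -0.0657, -0.073],
 [-0.0657, 0.146, 0.0511],
 [-0.073, 0.0511, 0.1679]].

Step 3 — form the quadratic (x - mu)^T · Sigma^{-1} · (x - mu):
  Sigma^{-1} · (x - mu) = (0.1387, -0.1971, -0.219).
  (x - mu)^T · [Sigma^{-1} · (x - mu)] = (0)·(0.1387) + (-1)·(-0.1971) + (-1)·(-0.219) = 0.4161.

Step 4 — take square root: d = √(0.4161) ≈ 0.645.

d(x, mu) = √(0.4161) ≈ 0.645


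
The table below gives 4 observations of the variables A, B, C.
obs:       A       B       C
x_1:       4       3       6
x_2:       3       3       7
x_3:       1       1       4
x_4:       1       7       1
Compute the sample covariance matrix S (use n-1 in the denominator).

Step 1 — column means:
  mean(A) = (4 + 3 + 1 + 1) / 4 = 9/4 = 2.25
  mean(B) = (3 + 3 + 1 + 7) / 4 = 14/4 = 3.5
  mean(C) = (6 + 7 + 4 + 1) / 4 = 18/4 = 4.5

Step 2 — sample covariance S[i,j] = (1/(n-1)) · Σ_k (x_{k,i} - mean_i) · (x_{k,j} - mean_j), with n-1 = 3.
  S[A,A] = ((1.75)·(1.75) + (0.75)·(0.75) + (-1.25)·(-1.25) + (-1.25)·(-1.25)) / 3 = 6.75/3 = 2.25
  S[A,B] = ((1.75)·(-0.5) + (0.75)·(-0.5) + (-1.25)·(-2.5) + (-1.25)·(3.5)) / 3 = -2.5/3 = -0.8333
  S[A,C] = ((1.75)·(1.5) + (0.75)·(2.5) + (-1.25)·(-0.5) + (-1.25)·(-3.5)) / 3 = 9.5/3 = 3.1667
  S[B,B] = ((-0.5)·(-0.5) + (-0.5)·(-0.5) + (-2.5)·(-2.5) + (3.5)·(3.5)) / 3 = 19/3 = 6.3333
  S[B,C] = ((-0.5)·(1.5) + (-0.5)·(2.5) + (-2.5)·(-0.5) + (3.5)·(-3.5)) / 3 = -13/3 = -4.3333
  S[C,C] = ((1.5)·(1.5) + (2.5)·(2.5) + (-0.5)·(-0.5) + (-3.5)·(-3.5)) / 3 = 21/3 = 7

S is symmetric (S[j,i] = S[i,j]). Assembling:

S = [[2.25, -0.8333, 3.1667],
 [-0.8333, 6.3333, -4.3333],
 [3.1667, -4.3333, 7]]


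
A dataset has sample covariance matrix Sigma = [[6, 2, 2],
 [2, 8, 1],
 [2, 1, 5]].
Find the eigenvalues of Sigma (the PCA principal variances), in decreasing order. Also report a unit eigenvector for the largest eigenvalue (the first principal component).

Step 1 — characteristic polynomial p(λ) = det(λI - Sigma) = λ³ - tr·λ² + c_1·λ - det, where tr = trace, c_1 = sum of the principal 2×2 minors, det = det(Sigma):
  tr = 6 + 8 + 5 = 19,
  c_1 = (6·8 - (2)²) + (6·5 - (2)²) + (8·5 - (1)²) = 44 + 26 + 39 = 109,
  det = 6·(8·5 - (1)²) - (2)·((2)·5 - (1)·(2)) + (2)·((2)·(1) - 8·(2)) = 6·(39) - (2)·(8) + (2)·(-14) = 190.
  So p(λ) = λ³ - 19λ² + 109λ - 190.
Step 2 — look for an integer root (rational root theorem: any rational root is an integer divisor of 190). Testing λ = 10:
  p(10) = 1000 - 1900 + 1090 - 190 = 0  ✓
  Dividing out (λ - 10): p(λ) = (λ - 10)(λ² - 9λ + 19).
Step 3 — remaining eigenvalues from the quadratic λ² - 9λ + 19 = 0:
  Δ = 9² - 4·19 = 81 - 76 = 5,  λ = (9 ± √5)/2 = (9 ± 2.2361)/2 ≈ 5.618 or 3.382.
  Sorted: λ_1 = 10,  λ_2 = 5.618,  λ_3 = 3.382  (check: sum = 19 = tr ✓).

Step 4 — unit eigenvector for λ_1 = 10: v spans the null space of (Sigma - λ_1 I), whose rows are
  r_1 = (-4, 2, 2),  r_2 = (2, -2, 1),  r_3 = (2, 1, -5).
  v is orthogonal to every row, so take v ∝ r_1 × r_2 = ((2)·(1) - (2)·(-2), (2)·(2) - (-4)·(1), (-4)·(-2) - (2)·(2)) = (6, 8, 4).
  Rescale (divide by 2): u = (3, 4, 2).
  ||u|| = √((3)² + (4)² + (2)²) = √(29) ≈ 5.3852,  v_1 = u/||u|| ≈ (0.5571, 0.7428, 0.3714) (||v_1|| = 1).

λ_1 = 10,  λ_2 = 5.618,  λ_3 = 3.382;  v_1 ≈ (0.5571, 0.7428, 0.3714)


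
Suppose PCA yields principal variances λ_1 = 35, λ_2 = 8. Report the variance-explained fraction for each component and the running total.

Step 1 — total variance = trace(Sigma) = Σ λ_i = 35 + 8 = 43.

Step 2 — fraction explained by component i = λ_i / Σ λ:
  PC1: 35/43 = 0.814
  PC2: 8/43 = 0.186

Step 3 — cumulative fraction after k components = (λ_1 + ... + λ_k) / Σ λ:
  k = 1: 35/43 = 0.814
  k = 2: (35 + 8)/43 = 43/43 = 1

Summary (fraction, with percent):

explained: PC1 0.814 (81.4%), PC2 0.186 (18.6%);  cumulative: 0.814, 1


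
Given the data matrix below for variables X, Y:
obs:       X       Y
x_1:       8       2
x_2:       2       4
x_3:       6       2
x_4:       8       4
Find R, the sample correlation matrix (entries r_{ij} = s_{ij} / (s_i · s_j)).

Step 1 — column means:
  mean(X) = (8 + 2 + 6 + 8) / 4 = 24/4 = 6
  mean(Y) = (2 + 4 + 2 + 4) / 4 = 12/4 = 3

Step 2 — sample variances and covariances s[i,j] = (1/(n-1)) · Σ_k (x_{k,i} - mean_i) · (x_{k,j} - mean_j), with n-1 = 3:
  s[X,X] = ((2)·(2) + (-4)·(-4) + (0)·(0) + (2)·(2)) / 3 = 24/3 = 8
  s[X,Y] = ((2)·(-1) + (-4)·(1) + (0)·(-1) + (2)·(1)) / 3 = -4/3 = -1.3333
  s[Y,Y] = ((-1)·(-1) + (1)·(1) + (-1)·(-1) + (1)·(1)) / 3 = 4/3 = 1.3333
  Sample standard deviations s_i = √(s[i,i]):
  s(X) = √(8) = 2.8284
  s(Y) = √(1.3333) = 1.1547

Step 3 — r_{ij} = s_{ij} / (s_i · s_j):
  r[X,X] = 1 (diagonal).
  r[X,Y] = -1.3333 / (2.8284 · 1.1547) = -1.3333 / 3.266 = -0.4082
  r[Y,Y] = 1 (diagonal).

R is symmetric with unit diagonal. Assembling:

R = [[1, -0.4082],
 [-0.4082, 1]]


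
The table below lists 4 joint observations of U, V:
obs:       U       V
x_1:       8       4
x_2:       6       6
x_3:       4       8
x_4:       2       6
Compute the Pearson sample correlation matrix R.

Step 1 — column means:
  mean(U) = (8 + 6 + 4 + 2) / 4 = 20/4 = 5
  mean(V) = (4 + 6 + 8 + 6) / 4 = 24/4 = 6

Step 2 — sample variances and covariances s[i,j] = (1/(n-1)) · Σ_k (x_{k,i} - mean_i) · (x_{k,j} - mean_j), with n-1 = 3:
  s[U,U] = ((3)·(3) + (1)·(1) + (-1)·(-1) + (-3)·(-3)) / 3 = 20/3 = 6.6667
  s[U,V] = ((3)·(-2) + (1)·(0) + (-1)·(2) + (-3)·(0)) / 3 = -8/3 = -2.6667
  s[V,V] = ((-2)·(-2) + (0)·(0) + (2)·(2) + (0)·(0)) / 3 = 8/3 = 2.6667
  Sample standard deviations s_i = √(s[i,i]):
  s(U) = √(6.6667) = 2.582
  s(V) = √(2.6667) = 1.633

Step 3 — r_{ij} = s_{ij} / (s_i · s_j):
  r[U,U] = 1 (diagonal).
  r[U,V] = -2.6667 / (2.582 · 1.633) = -2.6667 / 4.2164 = -0.6325
  r[V,V] = 1 (diagonal).

R is symmetric with unit diagonal. Assembling:

R = [[1, -0.6325],
 [-0.6325, 1]]


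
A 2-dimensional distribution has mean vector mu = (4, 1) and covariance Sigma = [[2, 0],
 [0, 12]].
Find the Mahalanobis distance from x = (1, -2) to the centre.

Step 1 — centre the observation: (x - mu) = (-3, -3).

Step 2 — invert Sigma. det(Sigma) = 2·12 - (0)² = 24.
  Sigma^{-1} = (1/det) · [[d, -b], [-b, a]] = [[0.5, 0],
 [0, 0.0833]].

Step 3 — form the quadratic (x - mu)^T · Sigma^{-1} · (x - mu):
  Sigma^{-1} · (x - mu) = (-1.5, -0.25).
  (x - mu)^T · [Sigma^{-1} · (x - mu)] = (-3)·(-1.5) + (-3)·(-0.25) = 5.25.

Step 4 — take square root: d = √(5.25) ≈ 2.2913.

d(x, mu) = √(5.25) ≈ 2.2913


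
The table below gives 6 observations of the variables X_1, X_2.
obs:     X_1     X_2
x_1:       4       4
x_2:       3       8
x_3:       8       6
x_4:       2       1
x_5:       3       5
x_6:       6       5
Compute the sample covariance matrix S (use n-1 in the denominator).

Step 1 — column means:
  mean(X_1) = (4 + 3 + 8 + 2 + 3 + 6) / 6 = 26/6 = 4.3333
  mean(X_2) = (4 + 8 + 6 + 1 + 5 + 5) / 6 = 29/6 = 4.8333

Step 2 — sample covariance S[i,j] = (1/(n-1)) · Σ_k (x_{k,i} - mean_i) · (x_{k,j} - mean_j), with n-1 = 5.
  S[X_1,X_1] = ((-0.3333)·(-0.3333) + (-1.3333)·(-1.3333) + (3.6667)·(3.6667) + (-2.3333)·(-2.3333) + (-1.3333)·(-1.3333) + (1.6667)·(1.6667)) / 5 = 25.3333/5 = 5.0667
  S[X_1,X_2] = ((-0.3333)·(-0.8333) + (-1.3333)·(3.1667) + (3.6667)·(1.1667) + (-2.3333)·(-3.8333) + (-1.3333)·(0.1667) + (1.6667)·(0.1667)) / 5 = 9.3333/5 = 1.8667
  S[X_2,X_2] = ((-0.8333)·(-0.8333) + (3.1667)·(3.1667) + (1.1667)·(1.1667) + (-3.8333)·(-3.8333) + (0.1667)·(0.1667) + (0.1667)·(0.1667)) / 5 = 26.8333/5 = 5.3667

S is symmetric (S[j,i] = S[i,j]). Assembling:

S = [[5.0667, 1.8667],
 [1.8667, 5.3667]]


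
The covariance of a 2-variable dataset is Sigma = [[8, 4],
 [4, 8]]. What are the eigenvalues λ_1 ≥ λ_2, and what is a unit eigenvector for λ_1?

Step 1 — characteristic polynomial of 2×2 Sigma:
  det(Sigma - λI) = λ² - trace · λ + det = 0.
  trace = 8 + 8 = 16, det = 8·8 - (4)² = 48.
Step 2 — discriminant:
  Δ = trace² - 4·det = 256 - 192 = 64.
Step 3 — eigenvalues:
  λ = (trace ± √Δ)/2 = (16 ± 8)/2,
  λ_1 = 12,  λ_2 = 4.

Step 4 — unit eigenvector for λ_1: solve (Sigma - λ_1 I)v = 0. First row:
  (8 - 12)·v_x + (4)·v_y = 0, i.e. (-4)·v_x + (4)·v_y = 0,
  so v ∝ (b, λ_1 - a) = (4, 4) = u.
  ||u|| = √((4)² + (4)²) = √(32) ≈ 5.6569,
  v_1 = u/||u|| ≈ (0.7071, 0.7071) (||v_1|| = 1).

λ_1 = 12,  λ_2 = 4;  v_1 ≈ (0.7071, 0.7071)


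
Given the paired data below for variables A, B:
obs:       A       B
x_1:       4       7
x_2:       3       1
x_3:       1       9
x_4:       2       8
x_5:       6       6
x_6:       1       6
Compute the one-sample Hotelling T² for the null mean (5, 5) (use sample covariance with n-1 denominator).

Step 1 — sample mean vector:
  mean(A) = (4 + 3 + 1 + 2 + 6 + 1) / 6 = 17/6 = 2.8333
  mean(B) = (7 + 1 + 9 + 8 + 6 + 6) / 6 = 37/6 = 6.1667
  x̄ = (2.8333, 6.1667),  deviation x̄ - mu_0 = (2.8333, 6.1667) - (5, 5) = (-2.1667, 1.1667).

Step 2 — sample covariance matrix, S[i,j] = (1/(n-1)) · Σ_k (x_{k,i} - mean_i) · (x_{k,j} - mean_j), divisor n-1 = 5:
  S[A,A] = ((1.1667)·(1.1667) + (0.1667)·(0.1667) + (-1.8333)·(-1.8333) + (-0.8333)·(-0.8333) + (3.1667)·(3.1667) + (-1.8333)·(-1.8333)) / 5 = 18.8333/5 = 3.7667
  S[A,B] = ((1.1667)·(0.8333) + (0.1667)·(-5.1667) + (-1.8333)·(2.8333) + (-0.8333)·(1.8333) + (3.1667)·(-0.1667) + (-1.8333)·(-0.1667)) / 5 = -6.8333/5 = -1.3667
  S[B,B] = ((0.8333)·(0.8333) + (-5.1667)·(-5.1667) + (2.8333)·(2.8333) + (1.8333)·(1.8333) + (-0.1667)·(-0.1667) + (-0.1667)·(-0.1667)) / 5 = 38.8333/5 = 7.7667
  S = [[3.7667, -1.3667],
 [-1.3667, 7.7667]].

Step 3 — invert S. det(S) = 3.7667·7.7667 - (-1.3667)² = 27.3867.
  S^{-1} = (1/det) · [[d, -b], [-b, a]] = [[0.2836, 0.0499],
 [0.0499, 0.1375]].

Step 4 — quadratic form (x̄ - mu_0)^T · S^{-1} · (x̄ - mu_0):
  S^{-1} · (x̄ - mu_0) = (-0.5562, 0.0523),
  (x̄ - mu_0)^T · [...] = (-2.1667)·(-0.5562) + (1.1667)·(0.0523) = 1.2662.

Step 5 — scale by n: T² = 6 · 1.2662 = 7.5974.

T² ≈ 7.5974


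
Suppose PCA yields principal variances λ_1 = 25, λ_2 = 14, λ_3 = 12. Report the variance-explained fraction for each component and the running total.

Step 1 — total variance = trace(Sigma) = Σ λ_i = 25 + 14 + 12 = 51.

Step 2 — fraction explained by component i = λ_i / Σ λ:
  PC1: 25/51 = 0.4902
  PC2: 14/51 = 0.2745
  PC3: 12/51 = 0.2353

Step 3 — cumulative fraction after k components = (λ_1 + ... + λ_k) / Σ λ:
  k = 1: 25/51 = 0.4902
  k = 2: (25 + 14)/51 = 39/51 = 0.7647
  k = 3: (25 + 14 + 12)/51 = 51/51 = 1

Summary (fraction, with percent):

explained: PC1 0.4902 (49.02%), PC2 0.2745 (27.45%), PC3 0.2353 (23.53%);  cumulative: 0.4902, 0.7647, 1


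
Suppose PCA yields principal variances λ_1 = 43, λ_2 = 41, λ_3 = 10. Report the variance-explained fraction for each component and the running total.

Step 1 — total variance = trace(Sigma) = Σ λ_i = 43 + 41 + 10 = 94.

Step 2 — fraction explained by component i = λ_i / Σ λ:
  PC1: 43/94 = 0.4574
  PC2: 41/94 = 0.4362
  PC3: 10/94 = 0.1064

Step 3 — cumulative fraction after k components = (λ_1 + ... + λ_k) / Σ λ:
  k = 1: 43/94 = 0.4574
  k = 2: (43 + 41)/94 = 84/94 = 0.8936
  k = 3: (43 + 41 + 10)/94 = 94/94 = 1

Summary (fraction, with percent):

explained: PC1 0.4574 (45.74%), PC2 0.4362 (43.62%), PC3 0.1064 (10.64%);  cumulative: 0.4574, 0.8936, 1


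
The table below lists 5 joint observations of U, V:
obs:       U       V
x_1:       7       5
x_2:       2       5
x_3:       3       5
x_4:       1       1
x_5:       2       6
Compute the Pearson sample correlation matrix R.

Step 1 — column means:
  mean(U) = (7 + 2 + 3 + 1 + 2) / 5 = 15/5 = 3
  mean(V) = (5 + 5 + 5 + 1 + 6) / 5 = 22/5 = 4.4

Step 2 — sample variances and covariances s[i,j] = (1/(n-1)) · Σ_k (x_{k,i} - mean_i) · (x_{k,j} - mean_j), with n-1 = 4:
  s[U,U] = ((4)·(4) + (-1)·(-1) + (0)·(0) + (-2)·(-2) + (-1)·(-1)) / 4 = 22/4 = 5.5
  s[U,V] = ((4)·(0.6) + (-1)·(0.6) + (0)·(0.6) + (-2)·(-3.4) + (-1)·(1.6)) / 4 = 7/4 = 1.75
  s[V,V] = ((0.6)·(0.6) + (0.6)·(0.6) + (0.6)·(0.6) + (-3.4)·(-3.4) + (1.6)·(1.6)) / 4 = 15.2/4 = 3.8
  Sample standard deviations s_i = √(s[i,i]):
  s(U) = √(5.5) = 2.3452
  s(V) = √(3.8) = 1.9494

Step 3 — r_{ij} = s_{ij} / (s_i · s_j):
  r[U,U] = 1 (diagonal).
  r[U,V] = 1.75 / (2.3452 · 1.9494) = 1.75 / 4.5717 = 0.3828
  r[V,V] = 1 (diagonal).

R is symmetric with unit diagonal. Assembling:

R = [[1, 0.3828],
 [0.3828, 1]]


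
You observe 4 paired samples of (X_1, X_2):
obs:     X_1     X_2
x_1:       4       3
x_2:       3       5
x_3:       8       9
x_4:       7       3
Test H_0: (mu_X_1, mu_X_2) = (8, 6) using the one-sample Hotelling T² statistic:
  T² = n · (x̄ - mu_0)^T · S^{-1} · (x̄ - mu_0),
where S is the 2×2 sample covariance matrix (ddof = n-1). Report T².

Step 1 — sample mean vector:
  mean(X_1) = (4 + 3 + 8 + 7) / 4 = 22/4 = 5.5
  mean(X_2) = (3 + 5 + 9 + 3) / 4 = 20/4 = 5
  x̄ = (5.5, 5),  deviation x̄ - mu_0 = (5.5, 5) - (8, 6) = (-2.5, -1).

Step 2 — sample covariance matrix, S[i,j] = (1/(n-1)) · Σ_k (x_{k,i} - mean_i) · (x_{k,j} - mean_j), divisor n-1 = 3:
  S[X_1,X_1] = ((-1.5)·(-1.5) + (-2.5)·(-2.5) + (2.5)·(2.5) + (1.5)·(1.5)) / 3 = 17/3 = 5.6667
  S[X_1,X_2] = ((-1.5)·(-2) + (-2.5)·(0) + (2.5)·(4) + (1.5)·(-2)) / 3 = 10/3 = 3.3333
  S[X_2,X_2] = ((-2)·(-2) + (0)·(0) + (4)·(4) + (-2)·(-2)) / 3 = 24/3 = 8
  S = [[5.6667, 3.3333],
 [3.3333, 8]].

Step 3 — invert S. det(S) = 5.6667·8 - (3.3333)² = 34.2222.
  S^{-1} = (1/det) · [[d, -b], [-b, a]] = [[0.2338, -0.0974],
 [-0.0974, 0.1656]].

Step 4 — quadratic form (x̄ - mu_0)^T · S^{-1} · (x̄ - mu_0):
  S^{-1} · (x̄ - mu_0) = (-0.487, 0.0779),
  (x̄ - mu_0)^T · [...] = (-2.5)·(-0.487) + (-1)·(0.0779) = 1.1396.

Step 5 — scale by n: T² = 4 · 1.1396 = 4.5584.

T² ≈ 4.5584


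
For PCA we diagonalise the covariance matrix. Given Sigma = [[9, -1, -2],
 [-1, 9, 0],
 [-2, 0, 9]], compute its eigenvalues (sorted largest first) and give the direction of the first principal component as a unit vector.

Step 1 — characteristic polynomial p(λ) = det(λI - Sigma) = λ³ - tr·λ² + c_1·λ - det, where tr = trace, c_1 = sum of the principal 2×2 minors, det = det(Sigma):
  tr = 9 + 9 + 9 = 27,
  c_1 = (9·9 - (-1)²) + (9·9 - (-2)²) + (9·9 - (0)²) = 80 + 77 + 81 = 238,
  det = 9·(9·9 - (0)²) - (-1)·((-1)·9 - (0)·(-2)) + (-2)·((-1)·(0) - 9·(-2)) = 9·(81) - (-1)·(-9) + (-2)·(18) = 684.
  So p(λ) = λ³ - 27λ² + 238λ - 684.
Step 2 — look for an integer root (rational root theorem: any rational root is an integer divisor of 684). Testing λ = 9:
  p(9) = 729 - 2187 + 2142 - 684 = 0  ✓
  Dividing out (λ - 9): p(λ) = (λ - 9)(λ² - 18λ + 76).
Step 3 — remaining eigenvalues from the quadratic λ² - 18λ + 76 = 0:
  Δ = 18² - 4·76 = 324 - 304 = 20,  λ = (18 ± √20)/2 = (18 ± 4.4721)/2 ≈ 11.2361 or 6.7639.
  Sorted: λ_1 = 11.2361,  λ_2 = 9,  λ_3 = 6.7639  (check: sum = 27 = tr ✓).

Step 4 — unit eigenvector for λ_1 ≈ 11.2361: v spans the null space of (Sigma - λ_1 I), whose rows are
  r_1 = (-2.2361, -1, -2),  r_2 = (-1, -2.2361, 0),  r_3 = (-2, 0, -2.2361).
  v is orthogonal to every row, so take v ∝ r_1 × r_2 = ((-1)·(0) - (-2)·(-2.2361), (-2)·(-1) - (-2.2361)·(0), (-2.2361)·(-2.2361) - (-1)·(-1)) ≈ (-4.4721, 2, 4).
  Rescale (multiply by -1 so the first nonzero entry is positive): u = (4.4721, -2, -4).
  ||u|| = √((4.4721)² + (-2)² + (-4)²) = √(40) ≈ 6.3246,  v_1 = u/||u|| ≈ (0.7071, -0.3162, -0.6325) (||v_1|| = 1).

λ_1 = 11.2361,  λ_2 = 9,  λ_3 = 6.7639;  v_1 ≈ (0.7071, -0.3162, -0.6325)


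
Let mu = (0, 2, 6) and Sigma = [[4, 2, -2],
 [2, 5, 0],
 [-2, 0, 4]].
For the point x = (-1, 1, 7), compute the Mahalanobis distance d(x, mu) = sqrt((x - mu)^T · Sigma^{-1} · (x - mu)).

Step 1 — centre the observation: (x - mu) = (-1, -1, 1).

Step 2 — invert Sigma (cofactor / det for 3×3, or solve directly):
  Sigma^{-1} = [[0.4545, -0.1818, 0.2273],
 [-0.1818, 0.2727, -0.0909],
 [0.2273, -0.0909, 0.3636]].

Step 3 — form the quadratic (x - mu)^T · Sigma^{-1} · (x - mu):
  Sigma^{-1} · (x - mu) = (-0.0455, -0.1818, 0.2273).
  (x - mu)^T · [Sigma^{-1} · (x - mu)] = (-1)·(-0.0455) + (-1)·(-0.1818) + (1)·(0.2273) = 0.4545.

Step 4 — take square root: d = √(0.4545) ≈ 0.6742.

d(x, mu) = √(0.4545) ≈ 0.6742


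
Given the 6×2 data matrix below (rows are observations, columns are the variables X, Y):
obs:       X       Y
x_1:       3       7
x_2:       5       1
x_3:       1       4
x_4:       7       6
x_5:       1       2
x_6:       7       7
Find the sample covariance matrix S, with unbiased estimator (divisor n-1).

Step 1 — column means:
  mean(X) = (3 + 5 + 1 + 7 + 1 + 7) / 6 = 24/6 = 4
  mean(Y) = (7 + 1 + 4 + 6 + 2 + 7) / 6 = 27/6 = 4.5

Step 2 — sample covariance S[i,j] = (1/(n-1)) · Σ_k (x_{k,i} - mean_i) · (x_{k,j} - mean_j), with n-1 = 5.
  S[X,X] = ((-1)·(-1) + (1)·(1) + (-3)·(-3) + (3)·(3) + (-3)·(-3) + (3)·(3)) / 5 = 38/5 = 7.6
  S[X,Y] = ((-1)·(2.5) + (1)·(-3.5) + (-3)·(-0.5) + (3)·(1.5) + (-3)·(-2.5) + (3)·(2.5)) / 5 = 15/5 = 3
  S[Y,Y] = ((2.5)·(2.5) + (-3.5)·(-3.5) + (-0.5)·(-0.5) + (1.5)·(1.5) + (-2.5)·(-2.5) + (2.5)·(2.5)) / 5 = 33.5/5 = 6.7

S is symmetric (S[j,i] = S[i,j]). Assembling:

S = [[7.6, 3],
 [3, 6.7]]


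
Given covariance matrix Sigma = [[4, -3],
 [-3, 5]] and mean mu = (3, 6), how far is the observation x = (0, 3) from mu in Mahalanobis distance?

Step 1 — centre the observation: (x - mu) = (-3, -3).

Step 2 — invert Sigma. det(Sigma) = 4·5 - (-3)² = 11.
  Sigma^{-1} = (1/det) · [[d, -b], [-b, a]] = [[0.4545, 0.2727],
 [0.2727, 0.3636]].

Step 3 — form the quadratic (x - mu)^T · Sigma^{-1} · (x - mu):
  Sigma^{-1} · (x - mu) = (-2.1818, -1.9091).
  (x - mu)^T · [Sigma^{-1} · (x - mu)] = (-3)·(-2.1818) + (-3)·(-1.9091) = 12.2727.

Step 4 — take square root: d = √(12.2727) ≈ 3.5032.

d(x, mu) = √(12.2727) ≈ 3.5032


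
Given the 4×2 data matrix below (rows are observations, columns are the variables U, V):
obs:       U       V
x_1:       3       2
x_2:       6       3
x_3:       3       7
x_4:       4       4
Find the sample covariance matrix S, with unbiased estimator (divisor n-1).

Step 1 — column means:
  mean(U) = (3 + 6 + 3 + 4) / 4 = 16/4 = 4
  mean(V) = (2 + 3 + 7 + 4) / 4 = 16/4 = 4

Step 2 — sample covariance S[i,j] = (1/(n-1)) · Σ_k (x_{k,i} - mean_i) · (x_{k,j} - mean_j), with n-1 = 3.
  S[U,U] = ((-1)·(-1) + (2)·(2) + (-1)·(-1) + (0)·(0)) / 3 = 6/3 = 2
  S[U,V] = ((-1)·(-2) + (2)·(-1) + (-1)·(3) + (0)·(0)) / 3 = -3/3 = -1
  S[V,V] = ((-2)·(-2) + (-1)·(-1) + (3)·(3) + (0)·(0)) / 3 = 14/3 = 4.6667

S is symmetric (S[j,i] = S[i,j]). Assembling:

S = [[2, -1],
 [-1, 4.6667]]


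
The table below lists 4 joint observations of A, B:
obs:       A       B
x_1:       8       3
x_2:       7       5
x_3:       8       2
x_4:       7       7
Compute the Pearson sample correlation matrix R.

Step 1 — column means:
  mean(A) = (8 + 7 + 8 + 7) / 4 = 30/4 = 7.5
  mean(B) = (3 + 5 + 2 + 7) / 4 = 17/4 = 4.25

Step 2 — sample variances and covariances s[i,j] = (1/(n-1)) · Σ_k (x_{k,i} - mean_i) · (x_{k,j} - mean_j), with n-1 = 3:
  s[A,A] = ((0.5)·(0.5) + (-0.5)·(-0.5) + (0.5)·(0.5) + (-0.5)·(-0.5)) / 3 = 1/3 = 0.3333
  s[A,B] = ((0.5)·(-1.25) + (-0.5)·(0.75) + (0.5)·(-2.25) + (-0.5)·(2.75)) / 3 = -3.5/3 = -1.1667
  s[B,B] = ((-1.25)·(-1.25) + (0.75)·(0.75) + (-2.25)·(-2.25) + (2.75)·(2.75)) / 3 = 14.75/3 = 4.9167
  Sample standard deviations s_i = √(s[i,i]):
  s(A) = √(0.3333) = 0.5774
  s(B) = √(4.9167) = 2.2174

Step 3 — r_{ij} = s_{ij} / (s_i · s_j):
  r[A,A] = 1 (diagonal).
  r[A,B] = -1.1667 / (0.5774 · 2.2174) = -1.1667 / 1.2802 = -0.9113
  r[B,B] = 1 (diagonal).

R is symmetric with unit diagonal. Assembling:

R = [[1, -0.9113],
 [-0.9113, 1]]


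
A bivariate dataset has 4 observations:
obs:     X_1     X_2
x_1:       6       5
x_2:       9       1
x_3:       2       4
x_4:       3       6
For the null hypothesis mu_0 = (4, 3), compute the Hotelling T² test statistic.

Step 1 — sample mean vector:
  mean(X_1) = (6 + 9 + 2 + 3) / 4 = 20/4 = 5
  mean(X_2) = (5 + 1 + 4 + 6) / 4 = 16/4 = 4
  x̄ = (5, 4),  deviation x̄ - mu_0 = (5, 4) - (4, 3) = (1, 1).

Step 2 — sample covariance matrix, S[i,j] = (1/(n-1)) · Σ_k (x_{k,i} - mean_i) · (x_{k,j} - mean_j), divisor n-1 = 3:
  S[X_1,X_1] = ((1)·(1) + (4)·(4) + (-3)·(-3) + (-2)·(-2)) / 3 = 30/3 = 10
  S[X_1,X_2] = ((1)·(1) + (4)·(-3) + (-3)·(0) + (-2)·(2)) / 3 = -15/3 = -5
  S[X_2,X_2] = ((1)·(1) + (-3)·(-3) + (0)·(0) + (2)·(2)) / 3 = 14/3 = 4.6667
  S = [[10, -5],
 [-5, 4.6667]].

Step 3 — invert S. det(S) = 10·4.6667 - (-5)² = 21.6667.
  S^{-1} = (1/det) · [[d, -b], [-b, a]] = [[0.2154, 0.2308],
 [0.2308, 0.4615]].

Step 4 — quadratic form (x̄ - mu_0)^T · S^{-1} · (x̄ - mu_0):
  S^{-1} · (x̄ - mu_0) = (0.4462, 0.6923),
  (x̄ - mu_0)^T · [...] = (1)·(0.4462) + (1)·(0.6923) = 1.1385.

Step 5 — scale by n: T² = 4 · 1.1385 = 4.5538.

T² ≈ 4.5538


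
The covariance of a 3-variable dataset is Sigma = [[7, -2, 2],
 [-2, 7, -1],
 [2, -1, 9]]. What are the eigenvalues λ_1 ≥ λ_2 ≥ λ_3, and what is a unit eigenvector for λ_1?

Step 1 — characteristic polynomial p(λ) = det(λI - Sigma) = λ³ - tr·λ² + c_1·λ - det, where tr = trace, c_1 = sum of the principal 2×2 minors, det = det(Sigma):
  tr = 7 + 7 + 9 = 23,
  c_1 = (7·7 - (-2)²) + (7·9 - (2)²) + (7·9 - (-1)²) = 45 + 59 + 62 = 166,
  det = 7·(7·9 - (-1)²) - (-2)·((-2)·9 - (-1)·(2)) + (2)·((-2)·(-1) - 7·(2)) = 7·(62) - (-2)·(-16) + (2)·(-12) = 378.
  So p(λ) = λ³ - 23λ² + 166λ - 378.
Step 2 — look for an integer root (rational root theorem: any rational root is an integer divisor of 378). Testing λ = 7:
  p(7) = 343 - 1127 + 1162 - 378 = 0  ✓
  Dividing out (λ - 7): p(λ) = (λ - 7)(λ² - 16λ + 54).
Step 3 — remaining eigenvalues from the quadratic λ² - 16λ + 54 = 0:
  Δ = 16² - 4·54 = 256 - 216 = 40,  λ = (16 ± √40)/2 = (16 ± 6.3246)/2 ≈ 11.1623 or 4.8377.
  Sorted: λ_1 = 11.1623,  λ_2 = 7,  λ_3 = 4.8377  (check: sum = 23 = tr ✓).

Step 4 — unit eigenvector for λ_1 ≈ 11.1623: v spans the null space of (Sigma - λ_1 I), whose rows are
  r_1 = (-4.1623, -2, 2),  r_2 = (-2, -4.1623, -1),  r_3 = (2, -1, -2.1623).
  v is orthogonal to every row, so take v ∝ r_1 × r_2 = ((-2)·(-1) - (2)·(-4.1623), (2)·(-2) - (-4.1623)·(-1), (-4.1623)·(-4.1623) - (-2)·(-2)) ≈ (10.3246, -8.1623, 13.3246).
  Let u = (10.3246, -8.1623, 13.3246).
  ||u|| = √((10.3246)² + (-8.1623)² + (13.3246)²) = √(350.763) ≈ 18.7287,  v_1 = u/||u|| ≈ (0.5513, -0.4358, 0.7115) (||v_1|| = 1).

λ_1 = 11.1623,  λ_2 = 7,  λ_3 = 4.8377;  v_1 ≈ (0.5513, -0.4358, 0.7115)


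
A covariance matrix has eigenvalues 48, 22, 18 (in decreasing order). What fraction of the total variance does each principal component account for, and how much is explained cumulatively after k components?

Step 1 — total variance = trace(Sigma) = Σ λ_i = 48 + 22 + 18 = 88.

Step 2 — fraction explained by component i = λ_i / Σ λ:
  PC1: 48/88 = 0.5455
  PC2: 22/88 = 0.25
  PC3: 18/88 = 0.2045

Step 3 — cumulative fraction after k components = (λ_1 + ... + λ_k) / Σ λ:
  k = 1: 48/88 = 0.5455
  k = 2: (48 + 22)/88 = 70/88 = 0.7955
  k = 3: (48 + 22 + 18)/88 = 88/88 = 1

Summary (fraction, with percent):

explained: PC1 0.5455 (54.55%), PC2 0.25 (25%), PC3 0.2045 (20.45%);  cumulative: 0.5455, 0.7955, 1


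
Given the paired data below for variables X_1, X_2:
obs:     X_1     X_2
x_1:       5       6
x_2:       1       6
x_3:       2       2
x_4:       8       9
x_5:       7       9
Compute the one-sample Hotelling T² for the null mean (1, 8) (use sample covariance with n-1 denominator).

Step 1 — sample mean vector:
  mean(X_1) = (5 + 1 + 2 + 8 + 7) / 5 = 23/5 = 4.6
  mean(X_2) = (6 + 6 + 2 + 9 + 9) / 5 = 32/5 = 6.4
  x̄ = (4.6, 6.4),  deviation x̄ - mu_0 = (4.6, 6.4) - (1, 8) = (3.6, -1.6).

Step 2 — sample covariance matrix, S[i,j] = (1/(n-1)) · Σ_k (x_{k,i} - mean_i) · (x_{k,j} - mean_j), divisor n-1 = 4:
  S[X_1,X_1] = ((0.4)·(0.4) + (-3.6)·(-3.6) + (-2.6)·(-2.6) + (3.4)·(3.4) + (2.4)·(2.4)) / 4 = 37.2/4 = 9.3
  S[X_1,X_2] = ((0.4)·(-0.4) + (-3.6)·(-0.4) + (-2.6)·(-4.4) + (3.4)·(2.6) + (2.4)·(2.6)) / 4 = 27.8/4 = 6.95
  S[X_2,X_2] = ((-0.4)·(-0.4) + (-0.4)·(-0.4) + (-4.4)·(-4.4) + (2.6)·(2.6) + (2.6)·(2.6)) / 4 = 33.2/4 = 8.3
  S = [[9.3, 6.95],
 [6.95, 8.3]].

Step 3 — invert S. det(S) = 9.3·8.3 - (6.95)² = 28.8875.
  S^{-1} = (1/det) · [[d, -b], [-b, a]] = [[0.2873, -0.2406],
 [-0.2406, 0.3219]].

Step 4 — quadratic form (x̄ - mu_0)^T · S^{-1} · (x̄ - mu_0):
  S^{-1} · (x̄ - mu_0) = (1.4193, -1.3812),
  (x̄ - mu_0)^T · [...] = (3.6)·(1.4193) + (-1.6)·(-1.3812) = 7.3194.

Step 5 — scale by n: T² = 5 · 7.3194 = 36.5971.

T² ≈ 36.5971


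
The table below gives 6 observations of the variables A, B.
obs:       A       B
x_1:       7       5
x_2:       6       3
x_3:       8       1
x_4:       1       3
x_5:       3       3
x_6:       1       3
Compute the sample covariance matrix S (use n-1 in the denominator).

Step 1 — column means:
  mean(A) = (7 + 6 + 8 + 1 + 3 + 1) / 6 = 26/6 = 4.3333
  mean(B) = (5 + 3 + 1 + 3 + 3 + 3) / 6 = 18/6 = 3

Step 2 — sample covariance S[i,j] = (1/(n-1)) · Σ_k (x_{k,i} - mean_i) · (x_{k,j} - mean_j), with n-1 = 5.
  S[A,A] = ((2.6667)·(2.6667) + (1.6667)·(1.6667) + (3.6667)·(3.6667) + (-3.3333)·(-3.3333) + (-1.3333)·(-1.3333) + (-3.3333)·(-3.3333)) / 5 = 47.3333/5 = 9.4667
  S[A,B] = ((2.6667)·(2) + (1.6667)·(0) + (3.6667)·(-2) + (-3.3333)·(0) + (-1.3333)·(0) + (-3.3333)·(0)) / 5 = -2/5 = -0.4
  S[B,B] = ((2)·(2) + (0)·(0) + (-2)·(-2) + (0)·(0) + (0)·(0) + (0)·(0)) / 5 = 8/5 = 1.6

S is symmetric (S[j,i] = S[i,j]). Assembling:

S = [[9.4667, -0.4],
 [-0.4, 1.6]]


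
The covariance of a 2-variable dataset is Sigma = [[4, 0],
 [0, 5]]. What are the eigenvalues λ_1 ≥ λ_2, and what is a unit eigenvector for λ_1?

Step 1 — characteristic polynomial of 2×2 Sigma:
  det(Sigma - λI) = λ² - trace · λ + det = 0.
  trace = 4 + 5 = 9, det = 4·5 - (0)² = 20.
Step 2 — discriminant:
  Δ = trace² - 4·det = 81 - 80 = 1.
Step 3 — eigenvalues:
  λ = (trace ± √Δ)/2 = (9 ± 1)/2,
  λ_1 = 5,  λ_2 = 4.

Step 4 — unit eigenvector for λ_1: Sigma is diagonal, so its eigenvectors are the coordinate axes. λ_1 = 5 is the diagonal entry on the second coordinate axis, hence
  v_1 = (0, 1) (||v_1|| = 1).

λ_1 = 5,  λ_2 = 4;  v_1 ≈ (0, 1)


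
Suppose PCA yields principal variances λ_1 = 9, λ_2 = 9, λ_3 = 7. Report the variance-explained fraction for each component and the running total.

Step 1 — total variance = trace(Sigma) = Σ λ_i = 9 + 9 + 7 = 25.

Step 2 — fraction explained by component i = λ_i / Σ λ:
  PC1: 9/25 = 0.36
  PC2: 9/25 = 0.36
  PC3: 7/25 = 0.28

Step 3 — cumulative fraction after k components = (λ_1 + ... + λ_k) / Σ λ:
  k = 1: 9/25 = 0.36
  k = 2: (9 + 9)/25 = 18/25 = 0.72
  k = 3: (9 + 9 + 7)/25 = 25/25 = 1

Summary (fraction, with percent):

explained: PC1 0.36 (36%), PC2 0.36 (36%), PC3 0.28 (28%);  cumulative: 0.36, 0.72, 1


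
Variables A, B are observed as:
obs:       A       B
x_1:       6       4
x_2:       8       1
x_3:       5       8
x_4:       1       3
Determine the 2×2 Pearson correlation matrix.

Step 1 — column means:
  mean(A) = (6 + 8 + 5 + 1) / 4 = 20/4 = 5
  mean(B) = (4 + 1 + 8 + 3) / 4 = 16/4 = 4

Step 2 — sample variances and covariances s[i,j] = (1/(n-1)) · Σ_k (x_{k,i} - mean_i) · (x_{k,j} - mean_j), with n-1 = 3:
  s[A,A] = ((1)·(1) + (3)·(3) + (0)·(0) + (-4)·(-4)) / 3 = 26/3 = 8.6667
  s[A,B] = ((1)·(0) + (3)·(-3) + (0)·(4) + (-4)·(-1)) / 3 = -5/3 = -1.6667
  s[B,B] = ((0)·(0) + (-3)·(-3) + (4)·(4) + (-1)·(-1)) / 3 = 26/3 = 8.6667
  Sample standard deviations s_i = √(s[i,i]):
  s(A) = √(8.6667) = 2.9439
  s(B) = √(8.6667) = 2.9439

Step 3 — r_{ij} = s_{ij} / (s_i · s_j):
  r[A,A] = 1 (diagonal).
  r[A,B] = -1.6667 / (2.9439 · 2.9439) = -1.6667 / 8.6667 = -0.1923
  r[B,B] = 1 (diagonal).

R is symmetric with unit diagonal. Assembling:

R = [[1, -0.1923],
 [-0.1923, 1]]


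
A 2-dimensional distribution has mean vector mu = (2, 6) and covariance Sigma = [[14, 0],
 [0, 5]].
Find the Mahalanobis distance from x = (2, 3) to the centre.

Step 1 — centre the observation: (x - mu) = (0, -3).

Step 2 — invert Sigma. det(Sigma) = 14·5 - (0)² = 70.
  Sigma^{-1} = (1/det) · [[d, -b], [-b, a]] = [[0.0714, 0],
 [0, 0.2]].

Step 3 — form the quadratic (x - mu)^T · Sigma^{-1} · (x - mu):
  Sigma^{-1} · (x - mu) = (0, -0.6).
  (x - mu)^T · [Sigma^{-1} · (x - mu)] = (0)·(0) + (-3)·(-0.6) = 1.8.

Step 4 — take square root: d = √(1.8) ≈ 1.3416.

d(x, mu) = √(1.8) ≈ 1.3416


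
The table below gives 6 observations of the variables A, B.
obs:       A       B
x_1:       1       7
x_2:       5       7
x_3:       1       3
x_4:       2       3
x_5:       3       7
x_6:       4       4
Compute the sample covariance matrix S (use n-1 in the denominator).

Step 1 — column means:
  mean(A) = (1 + 5 + 1 + 2 + 3 + 4) / 6 = 16/6 = 2.6667
  mean(B) = (7 + 7 + 3 + 3 + 7 + 4) / 6 = 31/6 = 5.1667

Step 2 — sample covariance S[i,j] = (1/(n-1)) · Σ_k (x_{k,i} - mean_i) · (x_{k,j} - mean_j), with n-1 = 5.
  S[A,A] = ((-1.6667)·(-1.6667) + (2.3333)·(2.3333) + (-1.6667)·(-1.6667) + (-0.6667)·(-0.6667) + (0.3333)·(0.3333) + (1.3333)·(1.3333)) / 5 = 13.3333/5 = 2.6667
  S[A,B] = ((-1.6667)·(1.8333) + (2.3333)·(1.8333) + (-1.6667)·(-2.1667) + (-0.6667)·(-2.1667) + (0.3333)·(1.8333) + (1.3333)·(-1.1667)) / 5 = 5.3333/5 = 1.0667
  S[B,B] = ((1.8333)·(1.8333) + (1.8333)·(1.8333) + (-2.1667)·(-2.1667) + (-2.1667)·(-2.1667) + (1.8333)·(1.8333) + (-1.1667)·(-1.1667)) / 5 = 20.8333/5 = 4.1667

S is symmetric (S[j,i] = S[i,j]). Assembling:

S = [[2.6667, 1.0667],
 [1.0667, 4.1667]]


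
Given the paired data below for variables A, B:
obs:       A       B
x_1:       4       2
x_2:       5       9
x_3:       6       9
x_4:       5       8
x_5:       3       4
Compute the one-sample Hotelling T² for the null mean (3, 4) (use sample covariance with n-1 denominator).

Step 1 — sample mean vector:
  mean(A) = (4 + 5 + 6 + 5 + 3) / 5 = 23/5 = 4.6
  mean(B) = (2 + 9 + 9 + 8 + 4) / 5 = 32/5 = 6.4
  x̄ = (4.6, 6.4),  deviation x̄ - mu_0 = (4.6, 6.4) - (3, 4) = (1.6, 2.4).

Step 2 — sample covariance matrix, S[i,j] = (1/(n-1)) · Σ_k (x_{k,i} - mean_i) · (x_{k,j} - mean_j), divisor n-1 = 4:
  S[A,A] = ((-0.6)·(-0.6) + (0.4)·(0.4) + (1.4)·(1.4) + (0.4)·(0.4) + (-1.6)·(-1.6)) / 4 = 5.2/4 = 1.3
  S[A,B] = ((-0.6)·(-4.4) + (0.4)·(2.6) + (1.4)·(2.6) + (0.4)·(1.6) + (-1.6)·(-2.4)) / 4 = 11.8/4 = 2.95
  S[B,B] = ((-4.4)·(-4.4) + (2.6)·(2.6) + (2.6)·(2.6) + (1.6)·(1.6) + (-2.4)·(-2.4)) / 4 = 41.2/4 = 10.3
  S = [[1.3, 2.95],
 [2.95, 10.3]].

Step 3 — invert S. det(S) = 1.3·10.3 - (2.95)² = 4.6875.
  S^{-1} = (1/det) · [[d, -b], [-b, a]] = [[2.1973, -0.6293],
 [-0.6293, 0.2773]].

Step 4 — quadratic form (x̄ - mu_0)^T · S^{-1} · (x̄ - mu_0):
  S^{-1} · (x̄ - mu_0) = (2.0053, -0.3413),
  (x̄ - mu_0)^T · [...] = (1.6)·(2.0053) + (2.4)·(-0.3413) = 2.3893.

Step 5 — scale by n: T² = 5 · 2.3893 = 11.9467.

T² ≈ 11.9467


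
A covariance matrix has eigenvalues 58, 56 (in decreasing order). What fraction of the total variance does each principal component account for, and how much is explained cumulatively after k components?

Step 1 — total variance = trace(Sigma) = Σ λ_i = 58 + 56 = 114.

Step 2 — fraction explained by component i = λ_i / Σ λ:
  PC1: 58/114 = 0.5088
  PC2: 56/114 = 0.4912

Step 3 — cumulative fraction after k components = (λ_1 + ... + λ_k) / Σ λ:
  k = 1: 58/114 = 0.5088
  k = 2: (58 + 56)/114 = 114/114 = 1

Summary (fraction, with percent):

explained: PC1 0.5088 (50.88%), PC2 0.4912 (49.12%);  cumulative: 0.5088, 1


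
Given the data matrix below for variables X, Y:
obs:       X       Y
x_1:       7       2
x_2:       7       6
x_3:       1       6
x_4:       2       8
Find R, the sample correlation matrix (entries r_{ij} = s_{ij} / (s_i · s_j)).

Step 1 — column means:
  mean(X) = (7 + 7 + 1 + 2) / 4 = 17/4 = 4.25
  mean(Y) = (2 + 6 + 6 + 8) / 4 = 22/4 = 5.5

Step 2 — sample variances and covariances s[i,j] = (1/(n-1)) · Σ_k (x_{k,i} - mean_i) · (x_{k,j} - mean_j), with n-1 = 3:
  s[X,X] = ((2.75)·(2.75) + (2.75)·(2.75) + (-3.25)·(-3.25) + (-2.25)·(-2.25)) / 3 = 30.75/3 = 10.25
  s[X,Y] = ((2.75)·(-3.5) + (2.75)·(0.5) + (-3.25)·(0.5) + (-2.25)·(2.5)) / 3 = -15.5/3 = -5.1667
  s[Y,Y] = ((-3.5)·(-3.5) + (0.5)·(0.5) + (0.5)·(0.5) + (2.5)·(2.5)) / 3 = 19/3 = 6.3333
  Sample standard deviations s_i = √(s[i,i]):
  s(X) = √(10.25) = 3.2016
  s(Y) = √(6.3333) = 2.5166

Step 3 — r_{ij} = s_{ij} / (s_i · s_j):
  r[X,X] = 1 (diagonal).
  r[X,Y] = -5.1667 / (3.2016 · 2.5166) = -5.1667 / 8.0571 = -0.6413
  r[Y,Y] = 1 (diagonal).

R is symmetric with unit diagonal. Assembling:

R = [[1, -0.6413],
 [-0.6413, 1]]
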